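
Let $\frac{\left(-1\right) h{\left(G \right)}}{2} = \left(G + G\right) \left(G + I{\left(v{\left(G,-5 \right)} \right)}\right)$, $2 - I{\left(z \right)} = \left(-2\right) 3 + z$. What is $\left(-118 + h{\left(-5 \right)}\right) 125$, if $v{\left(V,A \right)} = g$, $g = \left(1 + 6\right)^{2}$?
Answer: $-129750$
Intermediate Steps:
$g = 49$ ($g = 7^{2} = 49$)
$v{\left(V,A \right)} = 49$
$I{\left(z \right)} = 8 - z$ ($I{\left(z \right)} = 2 - \left(\left(-2\right) 3 + z\right) = 2 - \left(-6 + z\right) = 8 - z$)
$h{\left(G \right)} = - 4 G \left(-41 + G\right)$ ($h{\left(G \right)} = - 2 \left(G + G\right) \left(G + \left(8 - 49\right)\right) = - 2 \cdot 2 G \left(G + \left(8 - 49\right)\right) = - 2 \cdot 2 G \left(G - 41\right) = - 2 \cdot 2 G \left(-41 + G\right) = - 4 G \left(-41 + G\right)$)
$\left(-118 + h{\left(-5 \right)}\right) 125 = \left(-118 + 4 \left(-5\right) \left(41 - -5\right)\right) 125 = \left(-118 + 4 \left(-5\right) \left(41 + 5\right)\right) 125 = \left(-118 + 4 \left(-5\right) 46\right) 125 = \left(-118 - 920\right) 125 = \left(-1038\right) 125 = -129750$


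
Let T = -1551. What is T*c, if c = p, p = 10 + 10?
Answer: -31020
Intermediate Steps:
p = 20
c = 20
T*c = -1551*20 = -31020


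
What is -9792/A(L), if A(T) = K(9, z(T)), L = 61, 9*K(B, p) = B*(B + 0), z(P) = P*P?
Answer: -1088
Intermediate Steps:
z(P) = P**2
K(B, p) = B**2/9 (K(B, p) = (B*(B + 0))/9 = (B*B)/9 = B**2/9)
A(T) = 9 (A(T) = (1/9)*9**2 = (1/9)*81 = 9)
-9792/A(L) = -9792/9 = -9792*1/9 = -1088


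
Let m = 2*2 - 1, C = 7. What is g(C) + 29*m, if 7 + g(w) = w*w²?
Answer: 423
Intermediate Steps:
g(w) = -7 + w³ (g(w) = -7 + w*w² = -7 + w³)
m = 3 (m = 4 - 1 = 3)
g(C) + 29*m = (-7 + 7³) + 29*3 = (-7 + 343) + 87 = 336 + 87 = 423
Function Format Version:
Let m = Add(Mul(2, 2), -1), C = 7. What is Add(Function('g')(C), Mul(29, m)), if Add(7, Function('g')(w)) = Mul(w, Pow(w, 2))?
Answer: 423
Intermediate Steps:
Function('g')(w) = Add(-7, Pow(w, 3)) (Function('g')(w) = Add(-7, Mul(w, Pow(w, 2))) = Add(-7, Pow(w, 3)))
m = 3 (m = Add(4, -1) = 3)
Add(Function('g')(C), Mul(29, m)) = Add(Add(-7, Pow(7, 3)), Mul(29, 3)) = Add(Add(-7, 343), 87) = Add(336, 87) = 423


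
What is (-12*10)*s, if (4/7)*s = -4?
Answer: 840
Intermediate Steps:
s = -7 (s = (7/4)*(-4) = -7)
(-12*10)*s = -12*10*(-7) = -120*(-7) = 840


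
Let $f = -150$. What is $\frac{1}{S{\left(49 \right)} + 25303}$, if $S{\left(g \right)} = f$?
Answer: $\frac{1}{25153} \approx 3.9757 \cdot 10^{-5}$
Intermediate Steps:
$S{\left(g \right)} = -150$
$\frac{1}{S{\left(49 \right)} + 25303} = \frac{1}{-150 + 25303} = \frac{1}{25153}$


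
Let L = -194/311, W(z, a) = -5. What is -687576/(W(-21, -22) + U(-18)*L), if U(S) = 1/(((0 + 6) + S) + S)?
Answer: 801885510/5807 ≈ 1.3809e+5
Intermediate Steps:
U(S) = 1/(6 + 2*S) (U(S) = 1/((6 + S) + S) = 1/(6 + 2*S))
L = -194/311 (L = -194*1/311 = -194/311 ≈ -0.62379)
-687576/(W(-21, -22) + U(-18)*L) = -687576/(-5 + (1/(2*(3 - 18)))*(-194/311)) = -687576/(-5 + ((½)/(-15))*(-194/311)) = -687576/(-5 + ((½)*(-1/15))*(-194/311)) = -687576/(-5 - 1/30*(-194/311)) = -687576/(-5 + 97/4665) = -687576/(-23228/4665) = -687576*(-4665/23228) = 801885510/5807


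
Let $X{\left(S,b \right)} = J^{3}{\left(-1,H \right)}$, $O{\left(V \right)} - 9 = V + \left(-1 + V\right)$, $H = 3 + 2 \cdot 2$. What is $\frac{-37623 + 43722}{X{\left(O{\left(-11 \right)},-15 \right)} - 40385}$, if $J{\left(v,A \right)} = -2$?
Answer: $- \frac{6099}{40393} \approx -0.15099$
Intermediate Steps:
$H = 7$ ($H = 3 + 4 = 7$)
$O{\left(V \right)} = 8 + 2 V$ ($O{\left(V \right)} = 9 + \left(V + \left(-1 + V\right)\right) = 9 + \left(-1 + 2 V\right) = 8 + 2 V$)
$X{\left(S,b \right)} = -8$ ($X{\left(S,b \right)} = \left(-2\right)^{3} = -8$)
$\frac{-37623 + 43722}{X{\left(O{\left(-11 \right)},-15 \right)} - 40385} = \frac{-37623 + 43722}{-8 - 40385} = \frac{6099}{-40393} = 6099 \left(- \frac{1}{40393}\right) = - \frac{6099}{40393}$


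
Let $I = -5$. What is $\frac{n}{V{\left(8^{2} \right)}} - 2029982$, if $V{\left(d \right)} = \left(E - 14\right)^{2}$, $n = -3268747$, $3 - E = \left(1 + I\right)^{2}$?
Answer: $- \frac{1483125625}{729} \approx -2.0345 \cdot 10^{6}$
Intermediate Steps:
$E = -13$ ($E = 3 - \left(1 - 5\right)^{2} = 3 - \left(-4\right)^{2} = 3 - 16 = -13$)
$V{\left(d \right)} = 729$ ($V{\left(d \right)} = \left(-13 - 14\right)^{2} = \left(-27\right)^{2} = 729$)
$\frac{n}{V{\left(8^{2} \right)}} - 2029982 = - \frac{3268747}{729} - 2029982 = - \frac{1483125625}{729}$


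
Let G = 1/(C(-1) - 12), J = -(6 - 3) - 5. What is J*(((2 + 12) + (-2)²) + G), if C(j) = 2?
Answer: -716/5 ≈ -143.20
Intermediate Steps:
J = -8 (J = -1*3 - 5 = -3 - 5 = -8)
G = -⅒ (G = 1/(2 - 12) = 1/(-10) = -⅒ ≈ -0.10000)
J*(((2 + 12) + (-2)²) + G) = -8*(((2 + 12) + (-2)²) - ⅒) = -8*((14 + 4) - ⅒) = -8*(18 - ⅒) = -8*179/10 = -716/5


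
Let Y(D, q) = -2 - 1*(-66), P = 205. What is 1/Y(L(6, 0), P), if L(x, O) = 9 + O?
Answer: 1/64 ≈ 0.015625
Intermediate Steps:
Y(D, q) = 64 (Y(D, q) = -2 + 66 = 64)
1/Y(L(6, 0), P) = 1/64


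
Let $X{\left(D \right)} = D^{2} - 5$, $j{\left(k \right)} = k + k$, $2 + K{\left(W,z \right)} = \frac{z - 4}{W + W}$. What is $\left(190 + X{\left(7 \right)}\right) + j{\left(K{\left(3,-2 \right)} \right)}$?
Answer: $228$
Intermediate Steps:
$K{\left(W,z \right)} = -2 + \frac{-4 + z}{2 W}$ ($K{\left(W,z \right)} = -2 + \frac{z - 4}{W + W} = -2 + \frac{-4 + z}{2 W}$)
$j{\left(k \right)} = 2 k$
$X{\left(D \right)} = -5 + D^{2}$ ($X{\left(D \right)} = D^{2} - 5 = -5 + D^{2}$)
$\left(190 + X{\left(7 \right)}\right) + j{\left(K{\left(3,-2 \right)} \right)} = \left(190 - \left(5 - 7^{2}\right)\right) + 2 \frac{-4 - 2 - 12}{2 \cdot 3} = \left(190 + \left(-5 + 49\right)\right) + 2 \cdot \frac{1}{2} \cdot \frac{1}{3} \left(-4 - 2 - 12\right) = \left(190 + 44\right) + 2 \cdot \frac{1}{2} \cdot \frac{1}{3} \left(-18\right) = 234 + 2 \left(-3\right) = 234 - 6 = 228$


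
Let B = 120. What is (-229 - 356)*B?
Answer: -70200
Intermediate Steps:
(-229 - 356)*B = (-229 - 356)*120 = -585*120 = -70200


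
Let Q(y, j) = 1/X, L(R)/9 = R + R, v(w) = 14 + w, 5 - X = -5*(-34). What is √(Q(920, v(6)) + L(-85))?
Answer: I*√41654415/165 ≈ 39.115*I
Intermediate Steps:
X = -165 (X = 5 - (-5)*(-34) = 5 - 1*170 = 5 - 170 = -165)
L(R) = 18*R (L(R) = 9*(R + R) = 9*(2*R) = 18*R)
Q(y, j) = -1/165 (Q(y, j) = 1/(-165) = -1/165)
√(Q(920, v(6)) + L(-85)) = √(-1/165 + 18*(-85)) = √(-1/165 - 1530) = √(-252451/165) = I*√41654415/165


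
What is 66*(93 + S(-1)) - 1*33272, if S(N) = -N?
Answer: -27068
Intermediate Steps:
66*(93 + S(-1)) - 1*33272 = 66*(93 - 1*(-1)) - 1*33272 = 66*(93 + 1) - 33272 = 66*94 - 33272 = 6204 - 33272 = -27068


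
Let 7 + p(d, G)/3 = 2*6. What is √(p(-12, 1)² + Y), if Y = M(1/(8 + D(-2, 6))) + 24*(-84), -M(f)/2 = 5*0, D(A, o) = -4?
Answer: 3*I*√199 ≈ 42.32*I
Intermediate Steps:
p(d, G) = 15 (p(d, G) = -21 + 3*(2*6) = -21 + 3*12 = -21 + 36 = 15)
M(f) = 0 (M(f) = -10*0 = -2*0 = 0)
Y = -2016 (Y = 0 + 24*(-84) = 0 - 2016 = -2016)
√(p(-12, 1)² + Y) = √(15² - 2016) = √(225 - 2016) = √(-1791) = 3*I*√199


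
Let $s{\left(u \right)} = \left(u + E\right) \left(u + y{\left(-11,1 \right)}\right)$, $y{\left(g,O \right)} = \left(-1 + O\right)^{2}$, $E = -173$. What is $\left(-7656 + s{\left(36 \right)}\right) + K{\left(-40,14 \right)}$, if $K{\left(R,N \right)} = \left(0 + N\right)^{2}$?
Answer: $-12392$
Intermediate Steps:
$K{\left(R,N \right)} = N^{2}$
$s{\left(u \right)} = u \left(-173 + u\right)$ ($s{\left(u \right)} = \left(u - 173\right) \left(u + \left(-1 + 1\right)^{2}\right) = \left(-173 + u\right) \left(u + 0^{2}\right) = \left(-173 + u\right) \left(u + 0\right) = \left(-173 + u\right) u = u \left(-173 + u\right)$)
$\left(-7656 + s{\left(36 \right)}\right) + K{\left(-40,14 \right)} = \left(-7656 + 36 \left(-173 + 36\right)\right) + 14^{2} = \left(-7656 + 36 \left(-137\right)\right) + 196 = \left(-7656 - 4932\right) + 196 = -12588 + 196 = -12392$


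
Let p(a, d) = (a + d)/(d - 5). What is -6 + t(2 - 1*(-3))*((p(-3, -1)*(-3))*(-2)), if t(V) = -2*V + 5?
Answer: -26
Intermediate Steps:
p(a, d) = (a + d)/(-5 + d)
t(V) = 5 - 2*V
-6 + t(2 - 1*(-3))*((p(-3, -1)*(-3))*(-2)) = -6 + (5 - 2*(2 - 1*(-3)))*((((-3 - 1)/(-5 - 1))*(-3))*(-2)) = -6 + (5 - 2*(2 + 3))*(((-4/(-6))*(-3))*(-2)) = -6 + (5 - 2*5)*((-1/6*(-4)*(-3))*(-2)) = -6 + (5 - 10)*(((2/3)*(-3))*(-2)) = -6 - (-10)*(-2) = -6 - 5*4 = -6 - 20 = -26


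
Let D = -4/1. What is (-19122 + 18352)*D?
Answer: 3080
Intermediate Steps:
D = -4 (D = -4*1 = -4)
(-19122 + 18352)*D = (-19122 + 18352)*(-4) = -770*(-4) = 3080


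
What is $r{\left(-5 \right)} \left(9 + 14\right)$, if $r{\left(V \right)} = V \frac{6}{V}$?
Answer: $138$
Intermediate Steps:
$r{\left(V \right)} = 6$
$r{\left(-5 \right)} \left(9 + 14\right) = 6 \left(9 + 14\right) = 6 \cdot 23 = 138$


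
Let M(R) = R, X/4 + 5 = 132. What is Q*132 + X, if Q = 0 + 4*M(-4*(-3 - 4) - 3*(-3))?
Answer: 20044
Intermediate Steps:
X = 508 (X = -20 + 4*132 = -20 + 528 = 508)
Q = 148 (Q = 0 + 4*(-4*(-3 - 4) - 3*(-3)) = 0 + 4*(-4*(-7) + 9) = 0 + 4*(28 + 9) = 0 + 4*37 = 0 + 148 = 148)
Q*132 + X = 148*132 + 508 = 19536 + 508 = 20044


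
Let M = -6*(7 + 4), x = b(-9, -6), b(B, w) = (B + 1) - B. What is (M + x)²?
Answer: 4225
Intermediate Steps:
b(B, w) = 1 (b(B, w) = (1 + B) - B = 1)
x = 1
M = -66 (M = -6*11 = -66)
(M + x)² = (-66 + 1)² = (-65)² = 4225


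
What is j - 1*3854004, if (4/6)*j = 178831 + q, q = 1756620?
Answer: -1901655/2 ≈ -9.5083e+5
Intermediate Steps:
j = 5806353/2 (j = 3*(178831 + 1756620)/2 = (3/2)*1935451 = 5806353/2 ≈ 2.9032e+6)
j - 1*3854004 = 5806353/2 - 1*3854004 = 5806353/2 - 3854004 = -1901655/2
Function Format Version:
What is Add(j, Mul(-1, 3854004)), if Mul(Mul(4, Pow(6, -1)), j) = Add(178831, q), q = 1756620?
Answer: Rational(-1901655, 2) ≈ -9.5083e+5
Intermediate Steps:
j = Rational(5806353, 2) (j = Mul(Rational(3, 2), Add(178831, 1756620)) = Mul(Rational(3, 2), 1935451) = Rational(5806353, 2) ≈ 2.9032e+6)
Add(j, Mul(-1, 3854004)) = Add(Rational(5806353, 2), Mul(-1, 3854004)) = Add(Rational(5806353, 2), -3854004) = Rational(-1901655, 2)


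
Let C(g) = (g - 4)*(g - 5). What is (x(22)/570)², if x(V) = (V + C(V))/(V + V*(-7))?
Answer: 1681/88454025 ≈ 1.9004e-5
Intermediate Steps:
C(g) = (-5 + g)*(-4 + g) (C(g) = (-4 + g)*(-5 + g) = (-5 + g)*(-4 + g))
x(V) = -(20 + V² - 8*V)/(6*V) (x(V) = (V + (20 + V² - 9*V))/(V + V*(-7)) = (20 + V² - 8*V)/(V - 7*V) = (20 + V² - 8*V)/((-6*V)) = (20 + V² - 8*V)*(-1/(6*V)) = -(20 + V² - 8*V)/(6*V))
(x(22)/570)² = (((⅙)*(-20 - 1*22² + 8*22)/22)/570)² = (((⅙)*(1/22)*(-20 - 1*484 + 176))*(1/570))² = (((⅙)*(1/22)*(-20 - 484 + 176))*(1/570))² = (((⅙)*(1/22)*(-328))*(1/570))² = (-82/33*1/570)² = (-41/9405)² = 1681/88454025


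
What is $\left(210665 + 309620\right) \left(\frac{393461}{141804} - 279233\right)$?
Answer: $- \frac{20601185542338235}{141804} \approx -1.4528 \cdot 10^{11}$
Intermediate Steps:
$\left(210665 + 309620\right) \left(\frac{393461}{141804} - 279233\right) = 520285 \left(393461 \cdot \frac{1}{141804} - 279233\right) = 520285 \left(\frac{393461}{141804} - 279233\right) = 520285 \left(- \frac{39595962871}{141804}\right) = - \frac{20601185542338235}{141804}$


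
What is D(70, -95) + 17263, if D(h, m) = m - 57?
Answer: 17111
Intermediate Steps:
D(h, m) = -57 + m
D(70, -95) + 17263 = (-57 - 95) + 17263 = -152 + 17263 = 17111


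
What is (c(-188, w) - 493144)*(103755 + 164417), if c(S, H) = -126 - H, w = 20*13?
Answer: -132350927160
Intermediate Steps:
w = 260
(c(-188, w) - 493144)*(103755 + 164417) = ((-126 - 1*260) - 493144)*(103755 + 164417) = ((-126 - 260) - 493144)*268172 = (-386 - 493144)*268172 = -493530*268172 = -132350927160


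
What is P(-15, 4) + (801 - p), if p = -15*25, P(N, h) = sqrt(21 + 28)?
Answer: 1183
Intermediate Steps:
P(N, h) = 7 (P(N, h) = sqrt(49) = 7)
p = -375
P(-15, 4) + (801 - p) = 7 + (801 - 1*(-375)) = 7 + (801 + 375) = 7 + 1176 = 1183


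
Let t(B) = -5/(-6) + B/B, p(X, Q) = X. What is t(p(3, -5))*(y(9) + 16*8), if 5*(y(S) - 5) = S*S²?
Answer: 7667/15 ≈ 511.13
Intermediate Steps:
y(S) = 5 + S³/5 (y(S) = 5 + (S*S²)/5 = 5 + S³/5)
t(B) = 11/6 (t(B) = -5*(-⅙) + 1 = ⅚ + 1 = 11/6)
t(p(3, -5))*(y(9) + 16*8) = 11*((5 + (⅕)*9³) + 16*8)/6 = 11*((5 + (⅕)*729) + 128)/6 = 11*((5 + 729/5) + 128)/6 = 11*(754/5 + 128)/6 = (11/6)*(1394/5) = 7667/15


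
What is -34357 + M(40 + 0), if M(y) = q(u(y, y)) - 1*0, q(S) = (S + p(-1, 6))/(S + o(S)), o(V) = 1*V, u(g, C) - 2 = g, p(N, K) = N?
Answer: -2885947/84 ≈ -34357.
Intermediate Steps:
u(g, C) = 2 + g
o(V) = V
q(S) = (-1 + S)/(2*S) (q(S) = (S - 1)/(S + S) = (-1 + S)/((2*S)) = (-1 + S)*(1/(2*S)) = (-1 + S)/(2*S))
M(y) = (1 + y)/(2*(2 + y)) (M(y) = (-1 + (2 + y))/(2*(2 + y)) - 1*0 = (1 + y)/(2*(2 + y)) + 0 = (1 + y)/(2*(2 + y)))
-34357 + M(40 + 0) = -34357 + (1 + (40 + 0))/(2*(2 + (40 + 0))) = -34357 + (1 + 40)/(2*(2 + 40)) = -34357 + (½)*41/42 = -34357 + (½)*(1/42)*41 = -34357 + 41/84 = -2885947/84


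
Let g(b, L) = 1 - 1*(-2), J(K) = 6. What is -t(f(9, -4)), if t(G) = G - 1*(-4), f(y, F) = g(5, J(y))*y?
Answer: -31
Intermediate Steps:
g(b, L) = 3 (g(b, L) = 1 + 2 = 3)
f(y, F) = 3*y
t(G) = 4 + G (t(G) = G + 4 = 4 + G)
-t(f(9, -4)) = -(4 + 3*9) = -(4 + 27) = -1*31 = -31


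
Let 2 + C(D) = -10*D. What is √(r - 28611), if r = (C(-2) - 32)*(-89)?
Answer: I*√27365 ≈ 165.42*I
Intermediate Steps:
C(D) = -2 - 10*D
r = 1246 (r = ((-2 - 10*(-2)) - 32)*(-89) = ((-2 + 20) - 32)*(-89) = (18 - 32)*(-89) = -14*(-89) = 1246)
√(r - 28611) = √(1246 - 28611) = √(-27365) = I*√27365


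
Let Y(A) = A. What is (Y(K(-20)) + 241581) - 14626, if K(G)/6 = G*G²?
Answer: 178955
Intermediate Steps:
K(G) = 6*G³ (K(G) = 6*(G*G²) = 6*G³)
(Y(K(-20)) + 241581) - 14626 = (6*(-20)³ + 241581) - 14626 = (6*(-8000) + 241581) - 14626 = (-48000 + 241581) - 14626 = 193581 - 14626 = 178955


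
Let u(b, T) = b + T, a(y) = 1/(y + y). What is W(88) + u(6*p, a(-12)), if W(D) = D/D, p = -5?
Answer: -697/24 ≈ -29.042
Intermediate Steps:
a(y) = 1/(2*y)
W(D) = 1
u(b, T) = T + b
W(88) + u(6*p, a(-12)) = 1 + ((½)/(-12) + 6*(-5)) = 1 + ((½)*(-1/12) - 30) = 1 + (-1/24 - 30) = 1 - 721/24 = -697/24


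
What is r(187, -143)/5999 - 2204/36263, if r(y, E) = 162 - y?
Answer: -14128371/217541737 ≈ -0.064946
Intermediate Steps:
r(187, -143)/5999 - 2204/36263 = (162 - 1*187)/5999 - 2204/36263 = (162 - 187)*(1/5999) - 2204*1/36263 = -25*1/5999 - 2204/36263 = -25/5999 - 2204/36263 = -14128371/217541737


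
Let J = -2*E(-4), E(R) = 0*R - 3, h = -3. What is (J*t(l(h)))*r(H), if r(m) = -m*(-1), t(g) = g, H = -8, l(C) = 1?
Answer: -48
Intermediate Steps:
E(R) = -3 (E(R) = 0 - 3 = -3)
r(m) = m
J = 6 (J = -2*(-3) = 6)
(J*t(l(h)))*r(H) = (6*1)*(-8) = 6*(-8) = -48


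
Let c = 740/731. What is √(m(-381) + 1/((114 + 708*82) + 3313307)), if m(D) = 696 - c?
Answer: √4221358805234119710361/2464549687 ≈ 26.363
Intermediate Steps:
c = 740/731 (c = 740*(1/731) = 740/731 ≈ 1.0123)
m(D) = 508036/731 (m(D) = 696 - 1*740/731 = 696 - 740/731 = 508036/731)
√(m(-381) + 1/((114 + 708*82) + 3313307)) = √(508036/731 + 1/((114 + 708*82) + 3313307)) = √(508036/731 + 1/((114 + 58056) + 3313307)) = √(508036/731 + 1/(58170 + 3313307)) = √(508036/731 + 1/3371477) = √(1712831689903/2464549687) = √4221358805234119710361/2464549687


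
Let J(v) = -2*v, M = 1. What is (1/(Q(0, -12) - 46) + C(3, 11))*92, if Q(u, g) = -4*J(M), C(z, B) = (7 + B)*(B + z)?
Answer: 440450/19 ≈ 23182.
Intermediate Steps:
Q(u, g) = 8 (Q(u, g) = -(-8) = -4*(-2) = 8)
(1/(Q(0, -12) - 46) + C(3, 11))*92 = (1/(8 - 46) + (11² + 7*11 + 7*3 + 11*3))*92 = (1/(-38) + (121 + 77 + 21 + 33))*92 = (-1/38 + 252)*92 = (9575/38)*92 = 440450/19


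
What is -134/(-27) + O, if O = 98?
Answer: 2780/27 ≈ 102.96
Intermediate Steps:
-134/(-27) + O = -134/(-27) + 98 = -1/27*(-134) + 98 = 134/27 + 98 = 2780/27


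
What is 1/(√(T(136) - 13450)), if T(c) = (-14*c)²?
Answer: √3611766/3611766 ≈ 0.00052619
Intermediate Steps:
T(c) = 196*c²
1/(√(T(136) - 13450)) = 1/(√(196*136² - 13450)) = 1/(√(196*18496 - 13450)) = 1/(√(3625216 - 13450)) = 1/(√3611766) = √3611766/3611766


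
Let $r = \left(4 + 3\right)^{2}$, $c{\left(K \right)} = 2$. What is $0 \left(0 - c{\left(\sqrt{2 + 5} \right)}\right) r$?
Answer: $0$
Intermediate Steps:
$r = 49$ ($r = 7^{2} = 49$)
$0 \left(0 - c{\left(\sqrt{2 + 5} \right)}\right) r = 0 \left(0 - 2\right) 49 = 0 \left(-2\right) 49 = 0 \cdot 49 = 0$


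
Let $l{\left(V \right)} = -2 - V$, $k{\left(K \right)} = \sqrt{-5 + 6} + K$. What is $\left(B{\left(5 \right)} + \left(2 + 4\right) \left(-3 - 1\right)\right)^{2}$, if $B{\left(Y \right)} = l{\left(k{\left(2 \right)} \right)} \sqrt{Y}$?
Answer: $701 + 240 \sqrt{5} \approx 1237.7$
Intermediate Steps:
$k{\left(K \right)} = 1 + K$ ($k{\left(K \right)} = \sqrt{1} + K = 1 + K$)
$B{\left(Y \right)} = - 5 \sqrt{Y}$ ($B{\left(Y \right)} = \left(-2 - \left(1 + 2\right)\right) \sqrt{Y} = \left(-2 - 3\right) \sqrt{Y} = - 5 \sqrt{Y}$)
$\left(B{\left(5 \right)} + \left(2 + 4\right) \left(-3 - 1\right)\right)^{2} = \left(- 5 \sqrt{5} + \left(2 + 4\right) \left(-3 - 1\right)\right)^{2} = \left(- 5 \sqrt{5} + 6 \left(-4\right)\right)^{2} = \left(- 5 \sqrt{5} - 24\right)^{2} = \left(-24 - 5 \sqrt{5}\right)^{2}$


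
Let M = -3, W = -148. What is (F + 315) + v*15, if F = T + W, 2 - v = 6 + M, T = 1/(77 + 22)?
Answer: 15049/99 ≈ 152.01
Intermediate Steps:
T = 1/99 ≈ 0.010101
v = -1 (v = 2 - (6 - 3) = 2 - 1*3 = 2 - 3 = -1)
F = -14651/99 (F = 1/99 - 148 = -14651/99 ≈ -147.99)
(F + 315) + v*15 = (-14651/99 + 315) - 1*15 = 16534/99 - 15 = 15049/99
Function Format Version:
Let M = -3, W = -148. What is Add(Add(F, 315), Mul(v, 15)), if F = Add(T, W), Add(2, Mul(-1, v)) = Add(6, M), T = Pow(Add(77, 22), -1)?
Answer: Rational(15049, 99) ≈ 152.01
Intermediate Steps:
T = Rational(1, 99) (T = Pow(99, -1) = Rational(1, 99) ≈ 0.010101)
v = -1 (v = Add(2, Mul(-1, Add(6, -3))) = Add(2, Mul(-1, 3)) = Add(2, -3) = -1)
F = Rational(-14651, 99) (F = Add(Rational(1, 99), -148) = Rational(-14651, 99) ≈ -147.99)
Add(Add(F, 315), Mul(v, 15)) = Add(Add(Rational(-14651, 99), 315), Mul(-1, 15)) = Add(Rational(16534, 99), -15) = Rational(15049, 99)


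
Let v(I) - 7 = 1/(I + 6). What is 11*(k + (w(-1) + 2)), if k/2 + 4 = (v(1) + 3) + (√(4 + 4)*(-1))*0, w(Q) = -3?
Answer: 869/7 ≈ 124.14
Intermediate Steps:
v(I) = 7 + 1/(6 + I) (v(I) = 7 + 1/(I + 6) = 7 + 1/(6 + I))
k = 86/7 (k = -8 + 2*(((43 + 7*1)/(6 + 1) + 3) + (√(4 + 4)*(-1))*0) = -8 + 2*(((43 + 7)/7 + 3) + (√8*(-1))*0) = -8 + 2*(((⅐)*50 + 3) + ((2*√2)*(-1))*0) = -8 + 2*((50/7 + 3) - 2*√2*0) = -8 + 2*(71/7 + 0) = -8 + 2*(71/7) = -8 + 142/7 = 86/7 ≈ 12.286)
11*(k + (w(-1) + 2)) = 11*(86/7 + (-3 + 2)) = 11*(86/7 - 1) = 11*(79/7) = 869/7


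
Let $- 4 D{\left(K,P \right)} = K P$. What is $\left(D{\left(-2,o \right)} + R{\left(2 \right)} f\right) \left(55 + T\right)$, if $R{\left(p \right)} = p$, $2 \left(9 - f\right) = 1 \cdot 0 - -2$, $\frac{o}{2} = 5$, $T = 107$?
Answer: $3402$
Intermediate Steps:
$o = 10$ ($o = 2 \cdot 5 = 10$)
$f = 8$ ($f = 9 - \frac{1 \cdot 0 - -2}{2} = 9 - \frac{0 + 2}{2} = 9 - 1 = 8$)
$D{\left(K,P \right)} = - \frac{K P}{4}$
$\left(D{\left(-2,o \right)} + R{\left(2 \right)} f\right) \left(55 + T\right) = \left(\left(- \frac{1}{4}\right) \left(-2\right) 10 + 2 \cdot 8\right) \left(55 + 107\right) = \left(5 + 16\right) 162 = 21 \cdot 162 = 3402$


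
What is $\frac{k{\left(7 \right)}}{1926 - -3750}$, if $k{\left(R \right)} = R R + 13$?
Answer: $\frac{31}{2838} \approx 0.010923$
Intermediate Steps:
$k{\left(R \right)} = 13 + R^{2}$ ($k{\left(R \right)} = R^{2} + 13 = 13 + R^{2}$)
$\frac{k{\left(7 \right)}}{1926 - -3750} = \frac{13 + 7^{2}}{1926 - -3750} = \frac{13 + 49}{1926 + 3750} = \frac{62}{5676} = 62 \cdot \frac{1}{5676} = \frac{31}{2838}$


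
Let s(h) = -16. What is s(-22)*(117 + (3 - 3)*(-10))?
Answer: -1872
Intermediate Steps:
s(-22)*(117 + (3 - 3)*(-10)) = -16*(117 + (3 - 3)*(-10)) = -16*(117 + 0*(-10)) = -16*(117 + 0) = -16*117 = -1872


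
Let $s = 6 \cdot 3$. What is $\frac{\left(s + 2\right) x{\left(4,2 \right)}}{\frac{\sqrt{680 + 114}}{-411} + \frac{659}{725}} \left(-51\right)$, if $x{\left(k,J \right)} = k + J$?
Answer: $- \frac{493922132343000}{72941834551} - \frac{1322115075000 \sqrt{794}}{72941834551} \approx -7282.2$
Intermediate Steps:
$s = 18$
$x{\left(k,J \right)} = J + k$
$\frac{\left(s + 2\right) x{\left(4,2 \right)}}{\frac{\sqrt{680 + 114}}{-411} + \frac{659}{725}} \left(-51\right) = \frac{\left(18 + 2\right) \left(2 + 4\right)}{\frac{\sqrt{680 + 114}}{-411} + \frac{659}{725}} \left(-51\right) = \frac{20 \cdot 6}{\sqrt{794} \left(- \frac{1}{411}\right) + 659 \cdot \frac{1}{725}} \left(-51\right) = \frac{120}{- \frac{\sqrt{794}}{411} + \frac{659}{725}} \left(-51\right) = \frac{120}{\frac{659}{725} - \frac{\sqrt{794}}{411}} \left(-51\right) = - \frac{6120}{\frac{659}{725} - \frac{\sqrt{794}}{411}}$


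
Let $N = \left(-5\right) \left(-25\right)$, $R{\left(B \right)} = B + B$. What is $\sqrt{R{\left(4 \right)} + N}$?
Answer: $\sqrt{133} \approx 11.533$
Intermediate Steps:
$R{\left(B \right)} = 2 B$
$N = 125$
$\sqrt{R{\left(4 \right)} + N} = \sqrt{2 \cdot 4 + 125} = \sqrt{8 + 125} = \sqrt{133}$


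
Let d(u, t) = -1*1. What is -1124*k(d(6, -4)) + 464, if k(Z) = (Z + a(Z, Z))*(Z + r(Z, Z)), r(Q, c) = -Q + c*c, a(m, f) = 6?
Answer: -5156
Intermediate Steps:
r(Q, c) = c² - Q (r(Q, c) = -Q + c² = c² - Q)
d(u, t) = -1
k(Z) = Z²*(6 + Z) (k(Z) = (Z + 6)*(Z + (Z² - Z)) = (6 + Z)*Z² = Z²*(6 + Z))
-1124*k(d(6, -4)) + 464 = -1124*(-1)²*(6 - 1) + 464 = -1124*5 + 464 = -5620 + 464 = -5156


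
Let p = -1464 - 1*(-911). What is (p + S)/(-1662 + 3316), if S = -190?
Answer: -743/1654 ≈ -0.44921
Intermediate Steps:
p = -553 (p = -1464 + 911 = -553)
(p + S)/(-1662 + 3316) = (-553 - 190)/(-1662 + 3316) = -743/1654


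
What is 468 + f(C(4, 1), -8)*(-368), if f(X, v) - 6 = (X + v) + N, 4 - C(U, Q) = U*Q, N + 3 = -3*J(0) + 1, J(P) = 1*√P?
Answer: 1940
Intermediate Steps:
J(P) = √P
N = -2 (N = -3 + (-3*√0 + 1) = -3 + (-3*0 + 1) = -3 + (0 + 1) = -3 + 1 = -2)
C(U, Q) = 4 - Q*U (C(U, Q) = 4 - U*Q = 4 - Q*U)
f(X, v) = 4 + X + v (f(X, v) = 6 + ((X + v) - 2) = 6 + (-2 + X + v) = 4 + X + v)
468 + f(C(4, 1), -8)*(-368) = 468 + (4 + (4 - 1*1*4) - 8)*(-368) = 468 + (4 + (4 - 4) - 8)*(-368) = 468 + (4 + 0 - 8)*(-368) = 468 - 4*(-368) = 468 + 1472 = 1940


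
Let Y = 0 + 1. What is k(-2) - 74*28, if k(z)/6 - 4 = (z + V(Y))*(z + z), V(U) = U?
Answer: -2024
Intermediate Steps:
Y = 1
k(z) = 24 + 12*z*(1 + z) (k(z) = 24 + 6*((z + 1)*(z + z)) = 24 + 6*((1 + z)*(2*z)) = 24 + 6*(2*z*(1 + z)) = 24 + 12*z*(1 + z))
k(-2) - 74*28 = (24 + 12*(-2) + 12*(-2)²) - 74*28 = (24 - 24 + 12*4) - 2072 = (24 - 24 + 48) - 2072 = 48 - 2072 = -2024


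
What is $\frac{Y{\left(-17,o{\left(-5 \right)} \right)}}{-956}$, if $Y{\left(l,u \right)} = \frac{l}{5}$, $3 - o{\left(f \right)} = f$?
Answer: $\frac{17}{4780} \approx 0.0035565$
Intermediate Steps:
$o{\left(f \right)} = 3 - f$
$Y{\left(l,u \right)} = \frac{l}{5}$
$\frac{Y{\left(-17,o{\left(-5 \right)} \right)}}{-956} = \frac{\frac{1}{5} \left(-17\right)}{-956} = \left(- \frac{17}{5}\right) \left(- \frac{1}{956}\right) = \frac{17}{4780}$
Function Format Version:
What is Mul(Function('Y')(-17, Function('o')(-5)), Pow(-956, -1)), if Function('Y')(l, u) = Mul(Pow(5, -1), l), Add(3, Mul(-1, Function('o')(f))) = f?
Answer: Rational(17, 4780) ≈ 0.0035565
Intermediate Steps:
Function('o')(f) = Add(3, Mul(-1, f))
Function('Y')(l, u) = Mul(Rational(1, 5), l)
Mul(Function('Y')(-17, Function('o')(-5)), Pow(-956, -1)) = Mul(Mul(Rational(1, 5), -17), Pow(-956, -1)) = Mul(Rational(-17, 5), Rational(-1, 956)) = Rational(17, 4780)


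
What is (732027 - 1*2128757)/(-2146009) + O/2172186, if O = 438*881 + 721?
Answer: 3863602285171/4661530705674 ≈ 0.82883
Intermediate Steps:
O = 386599 (O = 385878 + 721 = 386599)
(732027 - 1*2128757)/(-2146009) + O/2172186 = (732027 - 1*2128757)/(-2146009) + 386599/2172186 = (732027 - 2128757)*(-1/2146009) + 386599*(1/2172186) = -1396730*(-1/2146009) + 386599/2172186 = 1396730/2146009 + 386599/2172186 = 3863602285171/4661530705674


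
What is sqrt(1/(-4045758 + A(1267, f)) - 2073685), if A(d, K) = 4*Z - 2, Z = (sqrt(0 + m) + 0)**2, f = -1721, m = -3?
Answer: 3*I*sqrt(942851061283497967)/2022886 ≈ 1440.0*I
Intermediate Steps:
Z = -3 (Z = (sqrt(0 - 3) + 0)**2 = (sqrt(-3) + 0)**2 = (I*sqrt(3) + 0)**2 = (I*sqrt(3))**2 = -3)
A(d, K) = -14 (A(d, K) = 4*(-3) - 2 = -12 - 2 = -14)
sqrt(1/(-4045758 + A(1267, f)) - 2073685) = sqrt(1/(-4045758 - 14) - 2073685) = sqrt(1/(-4045772) - 2073685) = sqrt(-1/4045772 - 2073685) = sqrt(-8389656709821/4045772) = 3*I*sqrt(942851061283497967)/2022886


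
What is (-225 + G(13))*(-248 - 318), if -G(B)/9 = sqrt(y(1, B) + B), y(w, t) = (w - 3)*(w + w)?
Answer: 142632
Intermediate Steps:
y(w, t) = 2*w*(-3 + w) (y(w, t) = (-3 + w)*(2*w) = 2*w*(-3 + w))
G(B) = -9*sqrt(-4 + B) (G(B) = -9*sqrt(2*1*(-3 + 1) + B) = -9*sqrt(2*1*(-2) + B) = -9*sqrt(-4 + B))
(-225 + G(13))*(-248 - 318) = (-225 - 9*sqrt(-4 + 13))*(-248 - 318) = (-225 - 9*sqrt(9))*(-566) = (-225 - 9*3)*(-566) = (-225 - 27)*(-566) = -252*(-566) = 142632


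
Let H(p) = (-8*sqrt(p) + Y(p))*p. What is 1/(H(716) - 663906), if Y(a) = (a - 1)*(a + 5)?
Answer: 184222417/67875786104669506 + 2864*sqrt(179)/33937893052334753 ≈ 2.7152e-9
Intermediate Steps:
Y(a) = (-1 + a)*(5 + a)
H(p) = p*(-5 + p**2 - 8*sqrt(p) + 4*p) (H(p) = (-8*sqrt(p) + (-5 + p**2 + 4*p))*p = (-5 + p**2 - 8*sqrt(p) + 4*p)*p = p*(-5 + p**2 - 8*sqrt(p) + 4*p))
1/(H(716) - 663906) = 1/((-11456*sqrt(179) + 716*(-5 + 716**2 + 4*716)) - 663906) = 1/((-11456*sqrt(179) + 716*(-5 + 512656 + 2864)) - 663906) = 1/((-11456*sqrt(179) + 716*515515) - 663906) = 1/((-11456*sqrt(179) + 369108740) - 663906) = 1/((369108740 - 11456*sqrt(179)) - 663906) = 1/(368444834 - 11456*sqrt(179))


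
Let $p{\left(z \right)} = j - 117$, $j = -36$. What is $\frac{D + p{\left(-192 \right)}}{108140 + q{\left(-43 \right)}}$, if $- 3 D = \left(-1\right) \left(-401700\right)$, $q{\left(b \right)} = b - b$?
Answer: $- \frac{134053}{108140} \approx -1.2396$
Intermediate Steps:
$q{\left(b \right)} = 0$
$p{\left(z \right)} = -153$ ($p{\left(z \right)} = -36 - 117 = -153$)
$D = -133900$ ($D = - \frac{\left(-1\right) \left(-401700\right)}{3} = \left(- \frac{1}{3}\right) 401700 = -133900$)
$\frac{D + p{\left(-192 \right)}}{108140 + q{\left(-43 \right)}} = \frac{-133900 - 153}{108140 + 0} = - \frac{134053}{108140}$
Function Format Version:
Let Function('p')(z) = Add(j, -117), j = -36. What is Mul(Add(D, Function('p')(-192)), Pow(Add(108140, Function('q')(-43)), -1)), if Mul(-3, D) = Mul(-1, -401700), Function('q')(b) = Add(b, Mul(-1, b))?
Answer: Rational(-134053, 108140) ≈ -1.2396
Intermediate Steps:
Function('q')(b) = 0
Function('p')(z) = -153 (Function('p')(z) = Add(-36, -117) = -153)
D = -133900 (D = Mul(Rational(-1, 3), Mul(-1, -401700)) = Mul(Rational(-1, 3), 401700) = -133900)
Mul(Add(D, Function('p')(-192)), Pow(Add(108140, Function('q')(-43)), -1)) = Mul(Add(-133900, -153), Pow(Add(108140, 0), -1)) = Mul(-134053, Pow(108140, -1)) = Mul(-134053, Rational(1, 108140)) = Rational(-134053, 108140)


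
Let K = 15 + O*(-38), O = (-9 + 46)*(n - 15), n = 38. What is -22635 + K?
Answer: -54958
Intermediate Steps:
O = 851 (O = (-9 + 46)*(38 - 15) = 37*23 = 851)
K = -32323 (K = 15 + 851*(-38) = 15 - 32338 = -32323)
-22635 + K = -22635 - 32323 = -54958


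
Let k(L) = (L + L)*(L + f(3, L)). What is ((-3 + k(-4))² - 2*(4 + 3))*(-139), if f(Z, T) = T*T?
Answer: -1360393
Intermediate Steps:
f(Z, T) = T²
k(L) = 2*L*(L + L²) (k(L) = (L + L)*(L + L²) = (2*L)*(L + L²) = 2*L*(L + L²))
((-3 + k(-4))² - 2*(4 + 3))*(-139) = ((-3 + 2*(-4)²*(1 - 4))² - 2*(4 + 3))*(-139) = ((-3 + 2*16*(-3))² - 2*7)*(-139) = ((-3 - 96)² - 14)*(-139) = ((-99)² - 14)*(-139) = (9801 - 14)*(-139) = 9787*(-139) = -1360393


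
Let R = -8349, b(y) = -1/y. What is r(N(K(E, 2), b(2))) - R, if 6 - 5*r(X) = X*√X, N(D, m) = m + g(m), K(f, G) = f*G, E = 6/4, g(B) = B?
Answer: 41751/5 + I/5 ≈ 8350.2 + 0.2*I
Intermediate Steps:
E = 3/2 (E = 6*(¼) = 3/2 ≈ 1.5000)
K(f, G) = G*f
N(D, m) = 2*m (N(D, m) = m + m = 2*m)
r(X) = 6/5 - X^(3/2)/5 (r(X) = 6/5 - X*√X/5 = 6/5 - X^(3/2)/5)
r(N(K(E, 2), b(2))) - R = (6/5 - 2*√2*(-I*√2/4)/5) - 1*(-8349) = (6/5 - 2*√2*(-I*√2/4)/5) + 8349 = (6/5 - (-I)/5) + 8349 = (6/5 - (-1)*I/5) + 8349 = (6/5 + I/5) + 8349 = 41751/5 + I/5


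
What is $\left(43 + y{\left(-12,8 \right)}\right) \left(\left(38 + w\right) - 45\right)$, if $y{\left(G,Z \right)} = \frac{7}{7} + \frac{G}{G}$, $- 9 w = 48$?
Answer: $-555$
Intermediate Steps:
$w = - \frac{16}{3}$ ($w = \left(- \frac{1}{9}\right) 48 = - \frac{16}{3} \approx -5.3333$)
$y{\left(G,Z \right)} = 2$ ($y{\left(G,Z \right)} = 7 \cdot \frac{1}{7} + 1 = 1 + 1 = 2$)
$\left(43 + y{\left(-12,8 \right)}\right) \left(\left(38 + w\right) - 45\right) = \left(43 + 2\right) \left(\left(38 - \frac{16}{3}\right) - 45\right) = 45 \left(\frac{98}{3} - 45\right) = 45 \left(- \frac{37}{3}\right) = -555$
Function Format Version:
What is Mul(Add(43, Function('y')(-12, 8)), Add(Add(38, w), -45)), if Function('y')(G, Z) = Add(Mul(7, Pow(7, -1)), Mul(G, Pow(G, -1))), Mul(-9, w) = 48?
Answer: -555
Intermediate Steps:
w = Rational(-16, 3) (w = Mul(Rational(-1, 9), 48) = Rational(-16, 3) ≈ -5.3333)
Function('y')(G, Z) = 2 (Function('y')(G, Z) = Add(Mul(7, Rational(1, 7)), 1) = Add(1, 1) = 2)
Mul(Add(43, Function('y')(-12, 8)), Add(Add(38, w), -45)) = Mul(Add(43, 2), Add(Add(38, Rational(-16, 3)), -45)) = Mul(45, Add(Rational(98, 3), -45)) = Mul(45, Rational(-37, 3)) = -555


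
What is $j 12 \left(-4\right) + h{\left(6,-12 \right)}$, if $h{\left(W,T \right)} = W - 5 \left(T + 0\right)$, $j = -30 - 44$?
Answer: $3618$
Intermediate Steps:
$j = -74$ ($j = -30 - 44 = -74$)
$h{\left(W,T \right)} = W - 5 T$
$j 12 \left(-4\right) + h{\left(6,-12 \right)} = - 74 \cdot 12 \left(-4\right) + \left(6 - -60\right) = \left(-74\right) \left(-48\right) + \left(6 + 60\right) = 3552 + 66 = 3618$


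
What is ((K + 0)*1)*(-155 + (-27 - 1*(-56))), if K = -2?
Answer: 252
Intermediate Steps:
((K + 0)*1)*(-155 + (-27 - 1*(-56))) = ((-2 + 0)*1)*(-155 + (-27 - 1*(-56))) = (-2*1)*(-155 + (-27 + 56)) = -2*(-155 + 29) = -2*(-126) = 252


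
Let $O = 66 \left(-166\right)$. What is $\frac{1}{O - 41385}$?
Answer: $- \frac{1}{52341} \approx -1.9105 \cdot 10^{-5}$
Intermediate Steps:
$O = -10956$
$\frac{1}{O - 41385} = \frac{1}{-10956 - 41385} = \frac{1}{-52341} = - \frac{1}{52341}$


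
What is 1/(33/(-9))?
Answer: -3/11 ≈ -0.27273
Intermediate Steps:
1/(33/(-9)) = 1/(-⅑*33) = 1/(-11/3) = -3/11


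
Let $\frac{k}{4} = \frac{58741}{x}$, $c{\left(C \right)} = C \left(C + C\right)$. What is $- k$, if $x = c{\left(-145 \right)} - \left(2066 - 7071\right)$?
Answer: $- \frac{234964}{47055} \approx -4.9934$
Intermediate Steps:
$c{\left(C \right)} = 2 C^{2}$ ($c{\left(C \right)} = C 2 C = 2 C^{2}$)
$x = 47055$ ($x = 2 \left(-145\right)^{2} - \left(2066 - 7071\right) = 2 \cdot 21025 - \left(2066 - 7071\right) = 42050 - -5005 = 42050 + 5005 = 47055$)
$k = \frac{234964}{47055}$ ($k = 4 \cdot \frac{58741}{47055} = \frac{234964}{47055} \approx 4.9934$)
$- k = \left(-1\right) \frac{234964}{47055} = - \frac{234964}{47055}$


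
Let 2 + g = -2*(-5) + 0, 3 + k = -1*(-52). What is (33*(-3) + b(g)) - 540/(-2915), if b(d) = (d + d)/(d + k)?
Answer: -3274385/33231 ≈ -98.534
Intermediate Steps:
k = 49 (k = -3 - 1*(-52) = -3 + 52 = 49)
g = 8 (g = -2 + (-2*(-5) + 0) = -2 + (10 + 0) = -2 + 10 = 8)
b(d) = 2*d/(49 + d) (b(d) = (d + d)/(d + 49) = (2*d)/(49 + d) = 2*d/(49 + d))
(33*(-3) + b(g)) - 540/(-2915) = (33*(-3) + 2*8/(49 + 8)) - 540/(-2915) = (-99 + 2*8/57) - 540*(-1/2915) = (-99 + 2*8*(1/57)) + 108/583 = (-99 + 16/57) + 108/583 = -5627/57 + 108/583 = -3274385/33231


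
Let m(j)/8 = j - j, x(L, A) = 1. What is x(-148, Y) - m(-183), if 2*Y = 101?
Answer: 1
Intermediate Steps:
Y = 101/2 (Y = (½)*101 = 101/2 ≈ 50.500)
m(j) = 0 (m(j) = 8*(j - j) = 8*0 = 0)
x(-148, Y) - m(-183) = 1 - 1*0 = 1 + 0 = 1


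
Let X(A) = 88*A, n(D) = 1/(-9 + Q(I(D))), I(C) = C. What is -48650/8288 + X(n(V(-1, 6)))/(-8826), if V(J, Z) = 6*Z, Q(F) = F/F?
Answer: -15331919/2612496 ≈ -5.8687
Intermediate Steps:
Q(F) = 1
n(D) = -⅛ (n(D) = 1/(-9 + 1) = 1/(-8) = -⅛)
-48650/8288 + X(n(V(-1, 6)))/(-8826) = -48650/8288 + (88*(-⅛))/(-8826) = -48650*1/8288 - 11*(-1/8826) = -3475/592 + 11/8826 = -15331919/2612496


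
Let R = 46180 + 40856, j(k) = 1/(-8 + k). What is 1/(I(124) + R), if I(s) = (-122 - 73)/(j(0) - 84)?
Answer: 673/58576788 ≈ 1.1489e-5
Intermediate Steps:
I(s) = 1560/673 (I(s) = (-122 - 73)/(1/(-8 + 0) - 84) = -195/(1/(-8) - 84) = -195/(-⅛ - 84) = -195/(-673/8) = -195*(-8/673) = 1560/673)
R = 87036
1/(I(124) + R) = 1/(1560/673 + 87036) = 1/(58576788/673) = 673/58576788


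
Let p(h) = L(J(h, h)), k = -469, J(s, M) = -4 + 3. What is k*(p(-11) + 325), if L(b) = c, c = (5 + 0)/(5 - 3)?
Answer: -307195/2 ≈ -1.5360e+5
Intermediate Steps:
J(s, M) = -1
c = 5/2 ≈ 2.5000
L(b) = 5/2
p(h) = 5/2
k*(p(-11) + 325) = -469*(5/2 + 325) = -469*655/2 = -307195/2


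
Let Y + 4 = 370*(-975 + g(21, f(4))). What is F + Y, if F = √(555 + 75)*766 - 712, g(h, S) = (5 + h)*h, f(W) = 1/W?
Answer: -159446 + 2298*√70 ≈ -1.4022e+5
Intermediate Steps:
g(h, S) = h*(5 + h)
Y = -158734 (Y = -4 + 370*(-975 + 21*(5 + 21)) = -4 + 370*(-975 + 21*26) = -4 + 370*(-975 + 546) = -4 + 370*(-429) = -4 - 158730 = -158734)
F = -712 + 2298*√70 (F = √630*766 - 712 = (3*√70)*766 - 712 = 2298*√70 - 712 = -712 + 2298*√70 ≈ 18514.)
F + Y = (-712 + 2298*√70) - 158734 = -159446 + 2298*√70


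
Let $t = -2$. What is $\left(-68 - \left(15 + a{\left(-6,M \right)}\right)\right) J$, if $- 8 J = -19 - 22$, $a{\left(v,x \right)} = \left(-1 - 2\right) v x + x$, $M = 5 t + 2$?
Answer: $\frac{2829}{8} \approx 353.63$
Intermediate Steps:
$M = -8$ ($M = 5 \left(-2\right) + 2 = -10 + 2 = -8$)
$a{\left(v,x \right)} = x - 3 v x$ ($a{\left(v,x \right)} = - 3 v x + x = x - 3 v x$)
$J = \frac{41}{8}$ ($J = - \frac{-19 - 22}{8} = \left(- \frac{1}{8}\right) \left(-41\right) = \frac{41}{8} \approx 5.125$)
$\left(-68 - \left(15 + a{\left(-6,M \right)}\right)\right) J = \left(-68 - \left(15 - 8 \left(1 - -18\right)\right)\right) \frac{41}{8} = \left(-68 - \left(15 - 8 \left(1 + 18\right)\right)\right) \frac{41}{8} = \left(-68 - \left(15 - 152\right)\right) \frac{41}{8} = \left(-68 - -137\right) \frac{41}{8} = \left(-68 + \left(-15 + 152\right)\right) \frac{41}{8} = \left(-68 + 137\right) \frac{41}{8} = 69 \cdot \frac{41}{8} = \frac{2829}{8}$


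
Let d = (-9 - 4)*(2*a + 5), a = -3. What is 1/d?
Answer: 1/13 ≈ 0.076923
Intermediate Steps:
d = 13 (d = (-9 - 4)*(2*(-3) + 5) = -13*(-6 + 5) = -13*(-1) = 13)
1/d = 1/13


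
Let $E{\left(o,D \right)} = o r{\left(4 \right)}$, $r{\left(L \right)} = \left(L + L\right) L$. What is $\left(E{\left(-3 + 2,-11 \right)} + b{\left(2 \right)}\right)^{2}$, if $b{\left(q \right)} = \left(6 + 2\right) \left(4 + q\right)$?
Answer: $256$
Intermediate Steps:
$r{\left(L \right)} = 2 L^{2}$ ($r{\left(L \right)} = 2 L L = 2 L^{2}$)
$E{\left(o,D \right)} = 32 o$ ($E{\left(o,D \right)} = o 2 \cdot 4^{2} = o 2 \cdot 16 = o 32 = 32 o$)
$b{\left(q \right)} = 32 + 8 q$ ($b{\left(q \right)} = 8 \left(4 + q\right) = 32 + 8 q$)
$\left(E{\left(-3 + 2,-11 \right)} + b{\left(2 \right)}\right)^{2} = \left(32 \left(-3 + 2\right) + \left(32 + 8 \cdot 2\right)\right)^{2} = \left(32 \left(-1\right) + \left(32 + 16\right)\right)^{2} = \left(-32 + 48\right)^{2} = 16^{2} = 256$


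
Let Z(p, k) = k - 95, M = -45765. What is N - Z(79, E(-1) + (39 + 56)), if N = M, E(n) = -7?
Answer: -45758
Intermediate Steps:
N = -45765
Z(p, k) = -95 + k
N - Z(79, E(-1) + (39 + 56)) = -45765 - (-95 + (-7 + (39 + 56))) = -45765 - (-95 + (-7 + 95)) = -45765 - (-95 + 88) = -45765 - 1*(-7) = -45765 + 7 = -45758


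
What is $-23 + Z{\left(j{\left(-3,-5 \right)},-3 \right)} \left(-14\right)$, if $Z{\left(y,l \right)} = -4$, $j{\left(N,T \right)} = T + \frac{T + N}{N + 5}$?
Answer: $33$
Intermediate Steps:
$j{\left(N,T \right)} = T + \frac{N + T}{5 + N}$
$-23 + Z{\left(j{\left(-3,-5 \right)},-3 \right)} \left(-14\right) = -23 - -56 = -23 + 56 = 33$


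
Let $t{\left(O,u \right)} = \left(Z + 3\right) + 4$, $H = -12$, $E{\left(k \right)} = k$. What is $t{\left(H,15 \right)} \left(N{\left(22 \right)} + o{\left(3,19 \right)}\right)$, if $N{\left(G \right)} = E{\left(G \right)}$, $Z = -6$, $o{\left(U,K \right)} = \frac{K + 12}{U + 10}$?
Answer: $\frac{317}{13} \approx 24.385$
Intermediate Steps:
$o{\left(U,K \right)} = \frac{12 + K}{10 + U}$
$N{\left(G \right)} = G$
$t{\left(O,u \right)} = 1$ ($t{\left(O,u \right)} = \left(-6 + 3\right) + 4 = -3 + 4 = 1$)
$t{\left(H,15 \right)} \left(N{\left(22 \right)} + o{\left(3,19 \right)}\right) = 1 \left(22 + \frac{12 + 19}{10 + 3}\right) = 1 \left(22 + \frac{1}{13} \cdot 31\right) = 1 \left(22 + \frac{31}{13}\right) = 1 \cdot \frac{317}{13} = \frac{317}{13}$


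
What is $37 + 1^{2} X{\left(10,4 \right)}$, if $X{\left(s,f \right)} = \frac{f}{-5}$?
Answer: $\frac{181}{5} \approx 36.2$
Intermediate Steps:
$X{\left(s,f \right)} = - \frac{f}{5}$ ($X{\left(s,f \right)} = f \left(- \frac{1}{5}\right) = - \frac{f}{5}$)
$37 + 1^{2} X{\left(10,4 \right)} = 37 + 1^{2} \left(\left(- \frac{1}{5}\right) 4\right) = 37 + 1 \left(- \frac{4}{5}\right) = 37 - \frac{4}{5} = \frac{181}{5}$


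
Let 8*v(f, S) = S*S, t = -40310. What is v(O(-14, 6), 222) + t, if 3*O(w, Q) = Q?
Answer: -68299/2 ≈ -34150.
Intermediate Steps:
O(w, Q) = Q/3
v(f, S) = S**2/8 (v(f, S) = (S*S)/8 = S**2/8)
v(O(-14, 6), 222) + t = (1/8)*222**2 - 40310 = (1/8)*49284 - 40310 = 12321/2 - 40310 = -68299/2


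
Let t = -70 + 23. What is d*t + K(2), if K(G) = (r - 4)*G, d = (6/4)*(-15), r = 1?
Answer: 2103/2 ≈ 1051.5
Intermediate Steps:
t = -47
d = -45/2 (d = (6*(1/4))*(-15) = (3/2)*(-15) = -45/2 ≈ -22.500)
K(G) = -3*G (K(G) = (1 - 4)*G = -3*G)
d*t + K(2) = -45/2*(-47) - 3*2 = 2115/2 - 6 = 2103/2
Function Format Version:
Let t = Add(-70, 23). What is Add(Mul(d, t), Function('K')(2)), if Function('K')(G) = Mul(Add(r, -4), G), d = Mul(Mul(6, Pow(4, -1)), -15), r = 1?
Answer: Rational(2103, 2) ≈ 1051.5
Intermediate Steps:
t = -47
d = Rational(-45, 2) (d = Mul(Mul(6, Rational(1, 4)), -15) = Mul(Rational(3, 2), -15) = Rational(-45, 2) ≈ -22.500)
Function('K')(G) = Mul(-3, G) (Function('K')(G) = Mul(Add(1, -4), G) = Mul(-3, G))
Add(Mul(d, t), Function('K')(2)) = Add(Mul(Rational(-45, 2), -47), Mul(-3, 2)) = Add(Rational(2115, 2), -6) = Rational(2103, 2)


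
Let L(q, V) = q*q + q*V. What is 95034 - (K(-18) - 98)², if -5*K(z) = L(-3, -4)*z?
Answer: 2363306/25 ≈ 94532.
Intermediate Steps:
L(q, V) = q² + V*q
K(z) = -21*z/5 (K(z) = -(-3*(-4 - 3))*z/5 = -(-3*(-7))*z/5 = -21*z/5)
95034 - (K(-18) - 98)² = 95034 - (-21/5*(-18) - 98)² = 95034 - (378/5 - 98)² = 95034 - (-112/5)² = 95034 - 1*12544/25 = 95034 - 12544/25 = 2363306/25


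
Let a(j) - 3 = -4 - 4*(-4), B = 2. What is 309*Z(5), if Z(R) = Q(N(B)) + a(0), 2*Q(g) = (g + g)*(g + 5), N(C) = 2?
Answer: 8961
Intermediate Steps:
a(j) = 15 (a(j) = 3 + (-4 - 4*(-4)) = 3 + (-4 + 16) = 3 + 12 = 15)
Q(g) = g*(5 + g) (Q(g) = ((g + g)*(g + 5))/2 = ((2*g)*(5 + g))/2 = (2*g*(5 + g))/2 = g*(5 + g))
Z(R) = 29 (Z(R) = 2*(5 + 2) + 15 = 2*7 + 15 = 14 + 15 = 29)
309*Z(5) = 309*29 = 8961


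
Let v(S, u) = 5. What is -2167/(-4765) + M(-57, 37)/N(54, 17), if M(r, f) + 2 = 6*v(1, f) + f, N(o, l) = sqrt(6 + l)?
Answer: 2167/4765 + 65*sqrt(23)/23 ≈ 14.008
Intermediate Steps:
M(r, f) = 28 + f (M(r, f) = -2 + (6*5 + f) = -2 + (30 + f) = 28 + f)
-2167/(-4765) + M(-57, 37)/N(54, 17) = -2167/(-4765) + (28 + 37)/(sqrt(6 + 17)) = -2167*(-1/4765) + 65/(sqrt(23)) = 2167/4765 + 65*(sqrt(23)/23) = 2167/4765 + 65*sqrt(23)/23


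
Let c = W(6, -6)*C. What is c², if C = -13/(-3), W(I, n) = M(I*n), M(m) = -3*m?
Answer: 219024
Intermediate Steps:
W(I, n) = -3*I*n
C = 13/3 (C = -13*(-⅓) = 13/3 ≈ 4.3333)
c = 468 (c = -3*6*(-6)*(13/3) = 108*(13/3) = 468)
c² = 468² = 219024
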